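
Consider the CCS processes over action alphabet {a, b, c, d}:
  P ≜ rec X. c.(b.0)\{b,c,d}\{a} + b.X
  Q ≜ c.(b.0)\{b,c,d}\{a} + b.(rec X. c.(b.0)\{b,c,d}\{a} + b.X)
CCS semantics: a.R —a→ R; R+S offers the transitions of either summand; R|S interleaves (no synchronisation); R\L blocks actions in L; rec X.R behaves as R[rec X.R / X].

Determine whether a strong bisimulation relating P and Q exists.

LTS(P): 2 reachable states
  u0 = rec X. c.(b.0)\{b,c,d}\{a} + b.X → -b-> u0, -c-> u1
  u1 = (b.0)\{b,c,d}\{a} → ·
LTS(Q): 3 reachable states
  v0 = c.(b.0)\{b,c,d}\{a} + b.(rec X. c.(b.0)\{b,c,d}\{a} + b.X) → -b-> v1, -c-> v2
  v1 = rec X. c.(b.0)\{b,c,d}\{a} + b.X → -b-> v1, -c-> v2
  v2 = (b.0)\{b,c,d}\{a} → ·
Partition-refinement fixed point:
  B0 = {u0, v0, v1}
  B1 = {u1, v2}
u0 ∈ B0, v0 ∈ B0 → same block

YES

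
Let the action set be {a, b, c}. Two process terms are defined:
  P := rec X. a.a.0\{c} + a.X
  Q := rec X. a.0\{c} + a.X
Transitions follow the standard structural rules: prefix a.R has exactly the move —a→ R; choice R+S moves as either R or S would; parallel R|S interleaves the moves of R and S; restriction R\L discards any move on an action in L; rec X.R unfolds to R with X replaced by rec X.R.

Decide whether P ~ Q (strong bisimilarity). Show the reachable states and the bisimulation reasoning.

NO

LTS(P): 3 reachable states
  p0 = rec X. a.a.0\{c} + a.X | ··a··> p0, ··a··> p1
  p1 = a.0\{c} | ··a··> p2
  p2 = 0\{c} | ·
LTS(Q): 2 reachable states
  q0 = rec X. a.0\{c} + a.X | ··a··> q0, ··a··> q1
  q1 = 0\{c} | ·
Coarsest stable partition (strong bisimilarity classes):
  B0 = {p0}
  B1 = {p1}
  B2 = {p2, q1}
  B3 = {q0}
p0 ∈ B0, q0 ∈ B3 → different blocks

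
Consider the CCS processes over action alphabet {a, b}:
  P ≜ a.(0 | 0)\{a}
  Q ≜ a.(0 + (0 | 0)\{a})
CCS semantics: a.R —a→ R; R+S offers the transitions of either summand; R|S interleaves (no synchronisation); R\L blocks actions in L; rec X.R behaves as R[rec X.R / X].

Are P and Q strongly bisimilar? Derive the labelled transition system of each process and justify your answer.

Reachable graph of P (2 states):
  u0 = a.(0 | 0)\{a} → --a--▸ u1
  u1 = (0 | 0)\{a} → (no moves)
Reachable graph of Q (2 states):
  v0 = a.(0 + (0 | 0)\{a}) → --a--▸ v1
  v1 = 0 + (0 | 0)\{a} → (no moves)
Bisimilarity quotient blocks:
  B0 = {u0, v0}
  B1 = {u1, v1}
u0 ∈ B0, v0 ∈ B0 → same block

YES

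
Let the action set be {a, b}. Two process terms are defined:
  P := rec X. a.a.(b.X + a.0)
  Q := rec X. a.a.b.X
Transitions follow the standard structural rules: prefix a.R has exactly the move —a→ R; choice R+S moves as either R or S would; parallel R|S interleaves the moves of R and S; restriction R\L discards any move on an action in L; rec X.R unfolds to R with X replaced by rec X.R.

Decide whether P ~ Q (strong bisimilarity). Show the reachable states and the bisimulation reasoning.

LTS(P): 4 reachable states
  s0 = rec X. a.a.(b.X + a.0) ⊢ -a-> s1
  s1 = a.(b.(rec X. a.a.(b.X + a.0)) + a.0) ⊢ -a-> s2
  s2 = b.(rec X. a.a.(b.X + a.0)) + a.0 ⊢ -a-> s3, -b-> s0
  s3 = 0 ⊢ stopped
LTS(Q): 3 reachable states
  t0 = rec X. a.a.b.X ⊢ -a-> t1
  t1 = a.b.(rec X. a.a.b.X) ⊢ -a-> t2
  t2 = b.(rec X. a.a.b.X) ⊢ -b-> t0
Bisimilarity quotient blocks:
  B0 = {s0}
  B1 = {s1}
  B2 = {s2}
  B3 = {s3}
  B4 = {t0}
  B5 = {t1}
  B6 = {t2}
s0 ∈ B0, t0 ∈ B4 → different blocks

not bisimilar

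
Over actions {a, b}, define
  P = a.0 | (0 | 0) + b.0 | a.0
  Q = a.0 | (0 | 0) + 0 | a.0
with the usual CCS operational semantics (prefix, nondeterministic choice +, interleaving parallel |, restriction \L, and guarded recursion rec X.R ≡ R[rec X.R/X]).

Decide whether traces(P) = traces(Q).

P's transition system — 5 states:
  m0 = a.0 | (0 | 0) + b.0 | a.0 ⊢ -a-> m1, -a-> m2, -b-> m3
  m1 = 0 | (0 | 0) ⊢ ·
  m2 = b.0 | 0 ⊢ -b-> m4
  m3 = 0 | a.0 ⊢ -a-> m4
  m4 = 0 | 0 ⊢ ·
Q's transition system — 3 states:
  n0 = a.0 | (0 | 0) + 0 | a.0 ⊢ -a-> n1, -a-> n2
  n1 = 0 | (0 | 0) ⊢ ·
  n2 = 0 | 0 ⊢ ·
Trace ⟨b⟩ through P, begin at {m0}:
  [1] b ⇒ {m3}
  — P admits the full trace.
Trace ⟨b⟩ through Q, begin at {n0}:
  [1] b ⇒ no successor for Q

NO — witness ⟨b⟩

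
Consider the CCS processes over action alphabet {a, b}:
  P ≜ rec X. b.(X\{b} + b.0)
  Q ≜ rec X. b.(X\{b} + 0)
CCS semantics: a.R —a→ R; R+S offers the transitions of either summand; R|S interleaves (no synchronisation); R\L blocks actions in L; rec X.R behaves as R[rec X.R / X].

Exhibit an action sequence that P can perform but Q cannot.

LTS(P): 3 reachable states
  u0 = rec X. b.(X\{b} + b.0) ⊢ -b-> u1
  u1 = (rec X. b.(X\{b} + b.0))\{b} + b.0 ⊢ -b-> u2
  u2 = 0 ⊢ stopped
LTS(Q): 2 reachable states
  v0 = rec X. b.(X\{b} + 0) ⊢ -b-> v1
  v1 = (rec X. b.(X\{b} + 0))\{b} + 0 ⊢ stopped
Executing bb from P (initial set {u0}):
  after b @ step 1: {u1}
  after b @ step 2: {u2}
  P completes σ.
Executing bb from Q (initial set {v0}):
  after b @ step 1: {v1}
  after b @ step 2: ∅  — Q cannot continue

bb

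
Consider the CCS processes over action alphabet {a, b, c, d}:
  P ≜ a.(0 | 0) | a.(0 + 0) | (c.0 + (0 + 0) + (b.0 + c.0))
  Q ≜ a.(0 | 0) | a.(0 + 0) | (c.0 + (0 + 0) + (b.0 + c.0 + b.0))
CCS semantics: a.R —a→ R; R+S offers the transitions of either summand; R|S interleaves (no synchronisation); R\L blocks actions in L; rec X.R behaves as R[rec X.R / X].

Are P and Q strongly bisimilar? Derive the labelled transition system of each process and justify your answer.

P's transition system — 8 states:
  p0 = a.(0 | 0) | a.(0 + 0) | (c.0 + (0 + 0) + (b.0 + c.0)) | --a--▸ p1, --a--▸ p2, --b--▸ p3, --c--▸ p3
  p1 = 0 | 0 | a.(0 + 0) | (c.0 + (0 + 0) + (b.0 + c.0)) | --a--▸ p4, --b--▸ p5, --c--▸ p5
  p2 = a.(0 | 0) | (0 + 0) | (c.0 + (0 + 0) + (b.0 + c.0)) | --a--▸ p4, --b--▸ p6, --c--▸ p6
  p3 = a.(0 | 0) | a.(0 + 0) | 0 | --a--▸ p5, --a--▸ p6
  p4 = 0 | 0 | (0 + 0) | (c.0 + (0 + 0) + (b.0 + c.0)) | --b--▸ p7, --c--▸ p7
  p5 = 0 | 0 | a.(0 + 0) | 0 | --a--▸ p7
  p6 = a.(0 | 0) | (0 + 0) | 0 | --a--▸ p7
  p7 = 0 | 0 | (0 + 0) | 0 | stopped
Q's transition system — 8 states:
  q0 = a.(0 | 0) | a.(0 + 0) | (c.0 + (0 + 0) + (b.0 + c.0 + b.0)) | --a--▸ q1, --a--▸ q2, --b--▸ q3, --c--▸ q3
  q1 = 0 | 0 | a.(0 + 0) | (c.0 + (0 + 0) + (b.0 + c.0 + b.0)) | --a--▸ q4, --b--▸ q5, --c--▸ q5
  q2 = a.(0 | 0) | (0 + 0) | (c.0 + (0 + 0) + (b.0 + c.0 + b.0)) | --a--▸ q4, --b--▸ q6, --c--▸ q6
  q3 = a.(0 | 0) | a.(0 + 0) | 0 | --a--▸ q5, --a--▸ q6
  q4 = 0 | 0 | (0 + 0) | (c.0 + (0 + 0) + (b.0 + c.0 + b.0)) | --b--▸ q7, --c--▸ q7
  q5 = 0 | 0 | a.(0 + 0) | 0 | --a--▸ q7
  q6 = a.(0 | 0) | (0 + 0) | 0 | --a--▸ q7
  q7 = 0 | 0 | (0 + 0) | 0 | stopped
Bisimilarity quotient blocks:
  B0 = {p0, q0}
  B1 = {p3, q3}
  B2 = {p5, p6, q5, q6}
  B3 = {p7, q7}
  B4 = {p1, p2, q1, q2}
  B5 = {p4, q4}
p0 ∈ B0, q0 ∈ B0 → same block

YES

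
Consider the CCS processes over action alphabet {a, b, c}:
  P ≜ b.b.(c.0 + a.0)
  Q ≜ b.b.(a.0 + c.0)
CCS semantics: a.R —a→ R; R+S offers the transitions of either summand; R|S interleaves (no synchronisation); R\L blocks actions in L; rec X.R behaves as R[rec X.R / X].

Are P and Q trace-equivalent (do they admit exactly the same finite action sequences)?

Reachable graph of P (4 states):
  p0 = b.b.(c.0 + a.0) → --b--▸ p1
  p1 = b.(c.0 + a.0) → --b--▸ p2
  p2 = c.0 + a.0 → --a--▸ p3, --c--▸ p3
  p3 = 0 → deadlocked
Reachable graph of Q (4 states):
  q0 = b.b.(a.0 + c.0) → --b--▸ q1
  q1 = b.(a.0 + c.0) → --b--▸ q2
  q2 = a.0 + c.0 → --a--▸ q3, --c--▸ q3
  q3 = 0 → deadlocked
Coarsest stable partition (strong bisimilarity classes):
  B0 = {p0, q0}
  B1 = {p1, q1}
  B2 = {p2, q2}
  B3 = {p3, q3}
p0 ∈ B0, q0 ∈ B0 → same block
Bisimilar ⇒ trace-equivalent.

trace-equivalent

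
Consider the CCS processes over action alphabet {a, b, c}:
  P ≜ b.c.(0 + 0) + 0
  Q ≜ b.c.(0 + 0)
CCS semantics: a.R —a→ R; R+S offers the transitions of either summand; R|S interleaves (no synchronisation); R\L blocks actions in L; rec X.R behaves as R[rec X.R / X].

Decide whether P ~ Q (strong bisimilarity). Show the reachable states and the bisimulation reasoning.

LTS(P): 3 reachable states
  p0 = b.c.(0 + 0) + 0 has moves ··b··> p1
  p1 = c.(0 + 0) has moves ··c··> p2
  p2 = 0 + 0 has moves (no moves)
LTS(Q): 3 reachable states
  q0 = b.c.(0 + 0) has moves ··b··> q1
  q1 = c.(0 + 0) has moves ··c··> q2
  q2 = 0 + 0 has moves (no moves)
Bisimilarity quotient blocks:
  B0 = {p0, q0}
  B1 = {p1, q1}
  B2 = {p2, q2}
p0 ∈ B0, q0 ∈ B0 → same block

bisimilar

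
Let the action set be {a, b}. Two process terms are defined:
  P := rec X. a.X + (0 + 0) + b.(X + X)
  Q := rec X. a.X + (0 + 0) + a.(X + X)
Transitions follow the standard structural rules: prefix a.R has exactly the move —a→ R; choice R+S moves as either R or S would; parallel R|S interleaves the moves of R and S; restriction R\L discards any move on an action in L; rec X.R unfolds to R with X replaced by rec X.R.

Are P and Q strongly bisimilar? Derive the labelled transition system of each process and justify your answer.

Reachable graph of P (2 states):
  m0 = rec X. a.X + (0 + 0) + b.(X + X) :: -a-> m0, -b-> m1
  m1 = (rec X. a.X + (0 + 0) + b.(X + X)) + (rec X. a.X + (0 + 0) + b.(X + X)) :: -a-> m0, -b-> m1
Reachable graph of Q (2 states):
  n0 = rec X. a.X + (0 + 0) + a.(X + X) :: -a-> n0, -a-> n1
  n1 = (rec X. a.X + (0 + 0) + a.(X + X)) + (rec X. a.X + (0 + 0) + a.(X + X)) :: -a-> n0, -a-> n1
Bisimilarity quotient blocks:
  B0 = {m0, m1}
  B1 = {n0, n1}
m0 ∈ B0, n0 ∈ B1 → different blocks

P ≁ Q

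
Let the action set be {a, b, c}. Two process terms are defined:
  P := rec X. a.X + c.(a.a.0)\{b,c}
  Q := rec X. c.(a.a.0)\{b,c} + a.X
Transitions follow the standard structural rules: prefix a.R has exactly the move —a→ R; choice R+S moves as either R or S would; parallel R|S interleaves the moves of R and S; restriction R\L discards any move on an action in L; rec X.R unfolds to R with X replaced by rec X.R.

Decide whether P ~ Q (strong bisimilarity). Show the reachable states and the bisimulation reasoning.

bisimilar

LTS(P): 4 reachable states
  s0 = rec X. a.X + c.(a.a.0)\{b,c} has moves --a--▸ s0, --c--▸ s1
  s1 = (a.a.0)\{b,c} has moves --a--▸ s2
  s2 = (a.0)\{b,c} has moves --a--▸ s3
  s3 = 0\{b,c} has moves ∅
LTS(Q): 4 reachable states
  t0 = rec X. c.(a.a.0)\{b,c} + a.X has moves --a--▸ t0, --c--▸ t1
  t1 = (a.a.0)\{b,c} has moves --a--▸ t2
  t2 = (a.0)\{b,c} has moves --a--▸ t3
  t3 = 0\{b,c} has moves ∅
Coarsest stable partition (strong bisimilarity classes):
  B0 = {s0, t0}
  B1 = {s1, t1}
  B2 = {s2, t2}
  B3 = {s3, t3}
s0 ∈ B0, t0 ∈ B0 → same block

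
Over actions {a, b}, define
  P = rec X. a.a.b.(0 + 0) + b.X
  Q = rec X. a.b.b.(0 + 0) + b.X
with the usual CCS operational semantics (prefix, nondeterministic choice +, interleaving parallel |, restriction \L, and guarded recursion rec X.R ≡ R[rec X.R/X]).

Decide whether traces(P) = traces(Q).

Reachable graph of P (4 states):
  u0 = rec X. a.a.b.(0 + 0) + b.X | =a=> u1, =b=> u0
  u1 = a.b.(0 + 0) | =a=> u2
  u2 = b.(0 + 0) | =b=> u3
  u3 = 0 + 0 | ∅
Reachable graph of Q (4 states):
  v0 = rec X. a.b.b.(0 + 0) + b.X | =a=> v1, =b=> v0
  v1 = b.b.(0 + 0) | =b=> v2
  v2 = b.(0 + 0) | =b=> v3
  v3 = 0 + 0 | ∅
Executing aa from P (initial set {u0}):
  step 1 (a): {u1}
  step 2 (a): {u2}
  — P admits the full trace.
Executing aa from Q (initial set {v0}):
  step 1 (a): {v1}
  step 2 (a): ∅  — Q cannot continue

trace-distinct — witness ⟨aa⟩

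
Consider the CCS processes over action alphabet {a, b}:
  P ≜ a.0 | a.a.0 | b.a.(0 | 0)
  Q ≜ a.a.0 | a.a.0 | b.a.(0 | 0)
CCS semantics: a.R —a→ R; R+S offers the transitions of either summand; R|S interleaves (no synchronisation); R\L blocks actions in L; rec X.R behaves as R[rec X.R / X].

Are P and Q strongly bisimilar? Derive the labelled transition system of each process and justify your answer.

not bisimilar

Reachable graph of P (18 states):
  p0 = a.0 | a.a.0 | b.a.(0 | 0) | ··a··> p1, ··a··> p2, ··b··> p3
  p1 = 0 | a.a.0 | b.a.(0 | 0) | ··a··> p4, ··b··> p5
  p2 = a.0 | a.0 | b.a.(0 | 0) | ··a··> p4, ··a··> p6, ··b··> p7
  p3 = a.0 | a.a.0 | a.(0 | 0) | ··a··> p5, ··a··> p7, ··a··> p8
  p4 = 0 | a.0 | b.a.(0 | 0) | ··a··> p9, ··b··> p10
  p5 = 0 | a.a.0 | a.(0 | 0) | ··a··> p10, ··a··> p11
  p6 = a.0 | 0 | b.a.(0 | 0) | ··a··> p9, ··b··> p12
  p7 = a.0 | a.0 | a.(0 | 0) | ··a··> p10, ··a··> p12, ··a··> p13
  p8 = a.0 | a.a.0 | (0 | 0) | ··a··> p11, ··a··> p13
  p9 = 0 | 0 | b.a.(0 | 0) | ··b··> p14
  p10 = 0 | a.0 | a.(0 | 0) | ··a··> p14, ··a··> p15
  p11 = 0 | a.a.0 | (0 | 0) | ··a··> p15
  p12 = a.0 | 0 | a.(0 | 0) | ··a··> p14, ··a··> p16
  p13 = a.0 | a.0 | (0 | 0) | ··a··> p15, ··a··> p16
  p14 = 0 | 0 | a.(0 | 0) | ··a··> p17
  p15 = 0 | a.0 | (0 | 0) | ··a··> p17
  p16 = a.0 | 0 | (0 | 0) | ··a··> p17
  p17 = 0 | 0 | (0 | 0) | stopped
Reachable graph of Q (27 states):
  q0 = a.a.0 | a.a.0 | b.a.(0 | 0) | ··a··> q1, ··a··> q2, ··b··> q3
  q1 = a.0 | a.a.0 | b.a.(0 | 0) | ··a··> q4, ··a··> q5, ··b··> q6
  q2 = a.a.0 | a.0 | b.a.(0 | 0) | ··a··> q5, ··a··> q7, ··b··> q8
  q3 = a.a.0 | a.a.0 | a.(0 | 0) | ··a··> q6, ··a··> q8, ··a··> q9
  q4 = 0 | a.a.0 | b.a.(0 | 0) | ··a··> q10, ··b··> q11
  q5 = a.0 | a.0 | b.a.(0 | 0) | ··a··> q10, ··a··> q12, ··b··> q13
  q6 = a.0 | a.a.0 | a.(0 | 0) | ··a··> q11, ··a··> q13, ··a··> q14
  q7 = a.a.0 | 0 | b.a.(0 | 0) | ··a··> q12, ··b··> q15
  q8 = a.a.0 | a.0 | a.(0 | 0) | ··a··> q13, ··a··> q15, ··a··> q16
  q9 = a.a.0 | a.a.0 | (0 | 0) | ··a··> q14, ··a··> q16
  q10 = 0 | a.0 | b.a.(0 | 0) | ··a··> q17, ··b··> q18
  q11 = 0 | a.a.0 | a.(0 | 0) | ··a··> q18, ··a··> q19
  q12 = a.0 | 0 | b.a.(0 | 0) | ··a··> q17, ··b··> q20
  q13 = a.0 | a.0 | a.(0 | 0) | ··a··> q18, ··a··> q20, ··a··> q21
  q14 = a.0 | a.a.0 | (0 | 0) | ··a··> q19, ··a··> q21
  q15 = a.a.0 | 0 | a.(0 | 0) | ··a··> q20, ··a··> q22
  q16 = a.a.0 | a.0 | (0 | 0) | ··a··> q21, ··a··> q22
  q17 = 0 | 0 | b.a.(0 | 0) | ··b··> q23
  q18 = 0 | a.0 | a.(0 | 0) | ··a··> q23, ··a··> q24
  q19 = 0 | a.a.0 | (0 | 0) | ··a··> q24
  q20 = a.0 | 0 | a.(0 | 0) | ··a··> q23, ··a··> q25
  q21 = a.0 | a.0 | (0 | 0) | ··a··> q24, ··a··> q25
  q22 = a.a.0 | 0 | (0 | 0) | ··a··> q25
  q23 = 0 | 0 | a.(0 | 0) | ··a··> q26
  q24 = 0 | a.0 | (0 | 0) | ··a··> q26
  q25 = a.0 | 0 | (0 | 0) | ··a··> q26
  q26 = 0 | 0 | (0 | 0) | stopped
Partition-refinement fixed point:
  B0 = {p0, q1, q2}
  B1 = {p3, q6, q8, q9}
  B2 = {p5, p7, p8, q11, q13, q14, q15, q16}
  B3 = {p10, p11, p12, p13, q18, q19, q20, q21, q22}
  B4 = {p14, p15, p16, q23, q24, q25}
  B5 = {p17, q26}
  B6 = {p1, p2, q4, q5, q7}
  B7 = {p4, p6, q10, q12}
  B8 = {p9, q17}
  B9 = {q0}
  B10 = {q3}
p0 ∈ B0, q0 ∈ B9 → different blocks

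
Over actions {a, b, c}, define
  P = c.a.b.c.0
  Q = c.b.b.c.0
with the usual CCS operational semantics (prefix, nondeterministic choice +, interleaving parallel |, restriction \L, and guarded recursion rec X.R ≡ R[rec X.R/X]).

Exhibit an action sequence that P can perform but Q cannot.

ca

P's transition system — 5 states:
  p0 = c.a.b.c.0 | ··c··> p1
  p1 = a.b.c.0 | ··a··> p2
  p2 = b.c.0 | ··b··> p3
  p3 = c.0 | ··c··> p4
  p4 = 0 | ·
Q's transition system — 5 states:
  q0 = c.b.b.c.0 | ··c··> q1
  q1 = b.b.c.0 | ··b··> q2
  q2 = b.c.0 | ··b··> q3
  q3 = c.0 | ··c··> q4
  q4 = 0 | ·
Trace ⟨ca⟩ through P, begin at {p0}:
  step 1 (c): {p1}
  step 2 (a): {p2}
  ✓ P
Trace ⟨ca⟩ through Q, begin at {q0}:
  step 1 (c): {q1}
  step 2 (a): ∅  — Q cannot continue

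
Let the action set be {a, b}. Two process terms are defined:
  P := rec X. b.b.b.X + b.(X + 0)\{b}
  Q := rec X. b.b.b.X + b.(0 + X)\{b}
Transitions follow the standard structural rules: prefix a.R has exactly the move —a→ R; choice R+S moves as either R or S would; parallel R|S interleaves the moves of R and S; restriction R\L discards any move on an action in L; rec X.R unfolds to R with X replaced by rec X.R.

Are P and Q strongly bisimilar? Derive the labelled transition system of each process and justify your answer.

P ~ Q

Reachable graph of P (4 states):
  m0 = rec X. b.b.b.X + b.(X + 0)\{b} ⊢ =b=> m1, =b=> m2
  m1 = ((rec X. b.b.b.X + b.(X + 0)\{b}) + 0)\{b} ⊢ stopped
  m2 = b.b.(rec X. b.b.b.X + b.(X + 0)\{b}) ⊢ =b=> m3
  m3 = b.(rec X. b.b.b.X + b.(X + 0)\{b}) ⊢ =b=> m0
Reachable graph of Q (4 states):
  n0 = rec X. b.b.b.X + b.(0 + X)\{b} ⊢ =b=> n1, =b=> n2
  n1 = (0 + (rec X. b.b.b.X + b.(0 + X)\{b}))\{b} ⊢ stopped
  n2 = b.b.(rec X. b.b.b.X + b.(0 + X)\{b}) ⊢ =b=> n3
  n3 = b.(rec X. b.b.b.X + b.(0 + X)\{b}) ⊢ =b=> n0
Bisimilarity quotient blocks:
  B0 = {m0, n0}
  B1 = {m2, n2}
  B2 = {m3, n3}
  B3 = {m1, n1}
m0 ∈ B0, n0 ∈ B0 → same block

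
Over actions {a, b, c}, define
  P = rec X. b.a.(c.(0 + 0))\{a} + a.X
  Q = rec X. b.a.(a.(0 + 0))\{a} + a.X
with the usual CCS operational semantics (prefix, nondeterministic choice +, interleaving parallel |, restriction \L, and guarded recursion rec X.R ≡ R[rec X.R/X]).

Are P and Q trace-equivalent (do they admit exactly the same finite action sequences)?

NO — witness ⟨bac⟩

P's transition system — 4 states:
  s0 = rec X. b.a.(c.(0 + 0))\{a} + a.X | ··a··> s0, ··b··> s1
  s1 = a.(c.(0 + 0))\{a} | ··a··> s2
  s2 = (c.(0 + 0))\{a} | ··c··> s3
  s3 = (0 + 0)\{a} | ∅
Q's transition system — 3 states:
  t0 = rec X. b.a.(a.(0 + 0))\{a} + a.X | ··a··> t0, ··b··> t1
  t1 = a.(a.(0 + 0))\{a} | ··a··> t2
  t2 = (a.(0 + 0))\{a} | ∅
Trace ⟨bac⟩ through P, begin at {s0}:
  after b @ step 1: {s1}
  after a @ step 2: {s2}
  after c @ step 3: {s3}
  ✓ P
Trace ⟨bac⟩ through Q, begin at {t0}:
  after b @ step 1: {t1}
  after a @ step 2: {t2}
  after c @ step 3: no successor for Q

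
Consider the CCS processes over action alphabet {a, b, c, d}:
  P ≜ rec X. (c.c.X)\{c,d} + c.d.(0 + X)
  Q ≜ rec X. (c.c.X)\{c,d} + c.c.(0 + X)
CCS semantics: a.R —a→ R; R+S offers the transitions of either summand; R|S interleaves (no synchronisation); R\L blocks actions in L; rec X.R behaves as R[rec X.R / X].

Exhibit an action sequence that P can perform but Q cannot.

P's transition system — 3 states:
  m0 = rec X. (c.c.X)\{c,d} + c.d.(0 + X) → ··c··> m1
  m1 = d.(0 + (rec X. (c.c.X)\{c,d} + c.d.(0 + X))) → ··d··> m2
  m2 = 0 + (rec X. (c.c.X)\{c,d} + c.d.(0 + X)) → ··c··> m1
Q's transition system — 3 states:
  n0 = rec X. (c.c.X)\{c,d} + c.c.(0 + X) → ··c··> n1
  n1 = c.(0 + (rec X. (c.c.X)\{c,d} + c.c.(0 + X))) → ··c··> n2
  n2 = 0 + (rec X. (c.c.X)\{c,d} + c.c.(0 + X)) → ··c··> n1
Trace ⟨cd⟩ through P, begin at {m0}:
  after c @ step 1: {m1}
  after d @ step 2: {m2}
  — P admits the full trace.
Trace ⟨cd⟩ through Q, begin at {n0}:
  after c @ step 1: {n1}
  after d @ step 2: no successor for Q

cd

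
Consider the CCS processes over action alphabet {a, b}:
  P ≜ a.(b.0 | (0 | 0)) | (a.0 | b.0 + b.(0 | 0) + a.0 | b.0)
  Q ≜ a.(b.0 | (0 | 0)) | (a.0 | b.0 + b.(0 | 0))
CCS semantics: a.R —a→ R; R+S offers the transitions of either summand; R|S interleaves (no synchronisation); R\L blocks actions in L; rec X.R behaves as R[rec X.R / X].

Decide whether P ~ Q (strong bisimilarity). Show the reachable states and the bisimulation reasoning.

bisimilar

LTS(P): 12 reachable states
  p0 = a.(b.0 | (0 | 0)) | (a.0 | b.0 + b.(0 | 0) + a.0 | b.0) has moves ··a··> p1, ··a··> p2, ··b··> p3, ··b··> p4
  p1 = a.(b.0 | (0 | 0)) | (0 | b.0) has moves ··a··> p5, ··b··> p3
  p2 = b.0 | (0 | 0) | (a.0 | b.0 + b.(0 | 0) + a.0 | b.0) has moves ··a··> p5, ··b··> p6, ··b··> p7, ··b··> p8
  p3 = a.(b.0 | (0 | 0)) | (0 | 0) has moves ··a··> p7
  p4 = a.(b.0 | (0 | 0)) | (a.0 | 0) has moves ··a··> p3, ··a··> p8
  p5 = b.0 | (0 | 0) | (0 | b.0) has moves ··b··> p7, ··b··> p9
  p6 = 0 | (0 | 0) | (a.0 | b.0 + b.(0 | 0) + a.0 | b.0) has moves ··a··> p9, ··b··> p10, ··b··> p11
  p7 = b.0 | (0 | 0) | (0 | 0) has moves ··b··> p10
  p8 = b.0 | (0 | 0) | (a.0 | 0) has moves ··a··> p7, ··b··> p11
  p9 = 0 | (0 | 0) | (0 | b.0) has moves ··b··> p10
  p10 = 0 | (0 | 0) | (0 | 0) has moves stopped
  p11 = 0 | (0 | 0) | (a.0 | 0) has moves ··a··> p10
LTS(Q): 12 reachable states
  q0 = a.(b.0 | (0 | 0)) | (a.0 | b.0 + b.(0 | 0)) has moves ··a··> q1, ··a··> q2, ··b··> q3, ··b··> q4
  q1 = a.(b.0 | (0 | 0)) | (0 | b.0) has moves ··a··> q5, ··b··> q3
  q2 = b.0 | (0 | 0) | (a.0 | b.0 + b.(0 | 0)) has moves ··a··> q5, ··b··> q6, ··b··> q7, ··b··> q8
  q3 = a.(b.0 | (0 | 0)) | (0 | 0) has moves ··a··> q7
  q4 = a.(b.0 | (0 | 0)) | (a.0 | 0) has moves ··a··> q3, ··a··> q8
  q5 = b.0 | (0 | 0) | (0 | b.0) has moves ··b··> q7, ··b··> q9
  q6 = 0 | (0 | 0) | (a.0 | b.0 + b.(0 | 0)) has moves ··a··> q9, ··b··> q10, ··b··> q11
  q7 = b.0 | (0 | 0) | (0 | 0) has moves ··b··> q10
  q8 = b.0 | (0 | 0) | (a.0 | 0) has moves ··a··> q7, ··b··> q11
  q9 = 0 | (0 | 0) | (0 | b.0) has moves ··b··> q10
  q10 = 0 | (0 | 0) | (0 | 0) has moves stopped
  q11 = 0 | (0 | 0) | (a.0 | 0) has moves ··a··> q10
Bisimilarity quotient blocks:
  B0 = {p0, q0}
  B1 = {p4, q4}
  B2 = {p8, q8}
  B3 = {p7, p9, q7, q9}
  B4 = {p10, q10}
  B5 = {p11, q11}
  B6 = {p3, q3}
  B7 = {p1, q1}
  B8 = {p5, q5}
  B9 = {p2, q2}
  B10 = {p6, q6}
p0 ∈ B0, q0 ∈ B0 → same block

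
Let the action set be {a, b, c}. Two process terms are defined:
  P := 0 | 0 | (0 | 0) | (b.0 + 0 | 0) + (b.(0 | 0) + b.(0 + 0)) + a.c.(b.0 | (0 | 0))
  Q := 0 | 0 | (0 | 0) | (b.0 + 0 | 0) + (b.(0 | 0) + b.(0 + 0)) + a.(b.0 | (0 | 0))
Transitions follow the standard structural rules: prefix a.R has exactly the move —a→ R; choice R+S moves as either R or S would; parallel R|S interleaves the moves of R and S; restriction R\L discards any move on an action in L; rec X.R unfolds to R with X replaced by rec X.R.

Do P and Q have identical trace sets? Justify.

P's transition system — 7 states:
  s0 = 0 | 0 | (0 | 0) | (b.0 + 0 | 0) + (b.(0 | 0) + b.(0 + 0)) + a.c.(b.0 | (0 | 0)) → =a=> s1, =b=> s2, =b=> s3, =b=> s4
  s1 = c.(b.0 | (0 | 0)) → =c=> s5
  s2 = 0 + 0 → (no moves)
  s3 = 0 | 0 → (no moves)
  s4 = 0 | 0 | (0 | 0) | 0 → (no moves)
  s5 = b.0 | (0 | 0) → =b=> s6
  s6 = 0 | (0 | 0) → (no moves)
Q's transition system — 6 states:
  t0 = 0 | 0 | (0 | 0) | (b.0 + 0 | 0) + (b.(0 | 0) + b.(0 + 0)) + a.(b.0 | (0 | 0)) → =a=> t1, =b=> t2, =b=> t3, =b=> t4
  t1 = b.0 | (0 | 0) → =b=> t5
  t2 = 0 + 0 → (no moves)
  t3 = 0 | 0 → (no moves)
  t4 = 0 | 0 | (0 | 0) | 0 → (no moves)
  t5 = 0 | (0 | 0) → (no moves)
Trace ⟨ac⟩ through P, begin at {s0}:
  [1] a ⇒ {s1}
  [2] c ⇒ {s5}
  — P admits the full trace.
Trace ⟨ac⟩ through Q, begin at {t0}:
  [1] a ⇒ {t1}
  [2] c ⇒ no successor for Q

NO — witness ⟨ac⟩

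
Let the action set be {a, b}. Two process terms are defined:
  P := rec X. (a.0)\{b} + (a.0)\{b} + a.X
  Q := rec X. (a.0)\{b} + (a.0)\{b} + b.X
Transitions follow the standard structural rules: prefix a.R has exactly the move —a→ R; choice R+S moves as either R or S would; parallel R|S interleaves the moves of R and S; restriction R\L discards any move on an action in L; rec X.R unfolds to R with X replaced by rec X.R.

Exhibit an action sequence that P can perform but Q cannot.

Reachable graph of P (2 states):
  p0 = rec X. (a.0)\{b} + (a.0)\{b} + a.X → =a=> p0, =a=> p1
  p1 = 0\{b} → ·
Reachable graph of Q (2 states):
  q0 = rec X. (a.0)\{b} + (a.0)\{b} + b.X → =a=> q1, =b=> q0
  q1 = 0\{b} → ·
Trace ⟨aa⟩ through P, begin at {p0}:
  after a @ step 1: {p0, p1}
  after a @ step 2: {p0, p1}
  — P admits the full trace.
Trace ⟨aa⟩ through Q, begin at {q0}:
  after a @ step 1: {q1}
  after a @ step 2: ∅ (Q stuck)

aa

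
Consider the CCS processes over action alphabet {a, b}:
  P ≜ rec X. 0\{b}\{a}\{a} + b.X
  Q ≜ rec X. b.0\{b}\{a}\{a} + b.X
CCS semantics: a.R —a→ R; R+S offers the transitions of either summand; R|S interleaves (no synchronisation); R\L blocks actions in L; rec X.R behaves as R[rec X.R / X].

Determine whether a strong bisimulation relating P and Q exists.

NO

P's transition system — 1 states:
  u0 = rec X. 0\{b}\{a}\{a} + b.X ⊢ =b=> u0
Q's transition system — 2 states:
  v0 = rec X. b.0\{b}\{a}\{a} + b.X ⊢ =b=> v0, =b=> v1
  v1 = 0\{b}\{a}\{a} ⊢ stopped
Coarsest stable partition (strong bisimilarity classes):
  B0 = {u0}
  B1 = {v0}
  B2 = {v1}
u0 ∈ B0, v0 ∈ B1 → different blocks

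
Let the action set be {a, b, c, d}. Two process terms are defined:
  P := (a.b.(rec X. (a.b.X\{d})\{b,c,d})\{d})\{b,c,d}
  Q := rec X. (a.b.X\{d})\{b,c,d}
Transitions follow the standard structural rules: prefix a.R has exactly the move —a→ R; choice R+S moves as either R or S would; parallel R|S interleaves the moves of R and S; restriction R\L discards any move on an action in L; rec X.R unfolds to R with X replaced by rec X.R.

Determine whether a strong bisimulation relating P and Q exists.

P's transition system — 2 states:
  m0 = (a.b.(rec X. (a.b.X\{d})\{b,c,d})\{d})\{b,c,d} has moves —a→ m1
  m1 = (b.(rec X. (a.b.X\{d})\{b,c,d})\{d})\{b,c,d} has moves ∅
Q's transition system — 2 states:
  n0 = rec X. (a.b.X\{d})\{b,c,d} has moves —a→ n1
  n1 = (b.(rec X. (a.b.X\{d})\{b,c,d})\{d})\{b,c,d} has moves ∅
Partition-refinement fixed point:
  B0 = {m0, n0}
  B1 = {m1, n1}
m0 ∈ B0, n0 ∈ B0 → same block

bisimilar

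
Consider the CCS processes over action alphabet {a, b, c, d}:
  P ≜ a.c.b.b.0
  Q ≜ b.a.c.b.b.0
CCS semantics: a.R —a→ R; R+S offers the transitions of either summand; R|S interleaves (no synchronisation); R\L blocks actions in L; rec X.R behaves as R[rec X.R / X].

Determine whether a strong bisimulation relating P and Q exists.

NO

LTS(P): 5 reachable states
  m0 = a.c.b.b.0 :: -a-> m1
  m1 = c.b.b.0 :: -c-> m2
  m2 = b.b.0 :: -b-> m3
  m3 = b.0 :: -b-> m4
  m4 = 0 :: (no moves)
LTS(Q): 6 reachable states
  n0 = b.a.c.b.b.0 :: -b-> n1
  n1 = a.c.b.b.0 :: -a-> n2
  n2 = c.b.b.0 :: -c-> n3
  n3 = b.b.0 :: -b-> n4
  n4 = b.0 :: -b-> n5
  n5 = 0 :: (no moves)
Coarsest stable partition (strong bisimilarity classes):
  B0 = {m0, n1}
  B1 = {m1, n2}
  B2 = {m2, n3}
  B3 = {m3, n4}
  B4 = {m4, n5}
  B5 = {n0}
m0 ∈ B0, n0 ∈ B5 → different blocks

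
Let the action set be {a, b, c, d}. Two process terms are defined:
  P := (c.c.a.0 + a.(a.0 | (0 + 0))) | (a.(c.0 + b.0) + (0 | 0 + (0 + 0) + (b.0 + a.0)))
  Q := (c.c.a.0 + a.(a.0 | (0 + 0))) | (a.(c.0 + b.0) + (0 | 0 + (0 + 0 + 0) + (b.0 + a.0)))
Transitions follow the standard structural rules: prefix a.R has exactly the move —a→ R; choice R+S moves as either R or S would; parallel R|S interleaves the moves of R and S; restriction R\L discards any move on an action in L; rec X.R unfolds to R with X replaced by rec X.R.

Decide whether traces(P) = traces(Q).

P's transition system — 18 states:
  m0 = (c.c.a.0 + a.(a.0 | (0 + 0))) | (a.(c.0 + b.0) + (0 | 0 + (0 + 0) + (b.0 + a.0))) ⊢ =a=> m1, =a=> m2, =a=> m3, =b=> m2, =c=> m4
  m1 = (c.c.a.0 + a.(a.0 | (0 + 0))) | (c.0 + b.0) ⊢ =a=> m5, =b=> m2, =c=> m2, =c=> m6
  m2 = (c.c.a.0 + a.(a.0 | (0 + 0))) | 0 ⊢ =a=> m7, =c=> m8
  m3 = a.0 | (0 + 0) | (a.(c.0 + b.0) + (0 | 0 + (0 + 0) + (b.0 + a.0))) ⊢ =a=> m5, =a=> m7, =a=> m9, =b=> m7
  m4 = c.a.0 | (a.(c.0 + b.0) + (0 | 0 + (0 + 0) + (b.0 + a.0))) ⊢ =a=> m6, =a=> m8, =b=> m8, =c=> m10
  m5 = a.0 | (0 + 0) | (c.0 + b.0) ⊢ =a=> m11, =b=> m7, =c=> m7
  m6 = c.a.0 | (c.0 + b.0) ⊢ =b=> m8, =c=> m12, =c=> m8
  m7 = a.0 | (0 + 0) | 0 ⊢ =a=> m13
  m8 = c.a.0 | 0 ⊢ =c=> m14
  m9 = 0 | (0 + 0) | (a.(c.0 + b.0) + (0 | 0 + (0 + 0) + (b.0 + a.0))) ⊢ =a=> m11, =a=> m13, =b=> m13
  m10 = a.0 | (a.(c.0 + b.0) + (0 | 0 + (0 + 0) + (b.0 + a.0))) ⊢ =a=> m12, =a=> m14, =a=> m15, =b=> m14
  m11 = 0 | (0 + 0) | (c.0 + b.0) ⊢ =b=> m13, =c=> m13
  m12 = a.0 | (c.0 + b.0) ⊢ =a=> m16, =b=> m14, =c=> m14
  m13 = 0 | (0 + 0) | 0 ⊢ deadlocked
  m14 = a.0 | 0 ⊢ =a=> m17
  m15 = 0 | (a.(c.0 + b.0) + (0 | 0 + (0 + 0) + (b.0 + a.0))) ⊢ =a=> m16, =a=> m17, =b=> m17
  m16 = 0 | (c.0 + b.0) ⊢ =b=> m17, =c=> m17
  m17 = 0 | 0 ⊢ deadlocked
Q's transition system — 18 states:
  n0 = (c.c.a.0 + a.(a.0 | (0 + 0))) | (a.(c.0 + b.0) + (0 | 0 + (0 + 0 + 0) + (b.0 + a.0))) ⊢ =a=> n1, =a=> n2, =a=> n3, =b=> n2, =c=> n4
  n1 = (c.c.a.0 + a.(a.0 | (0 + 0))) | (c.0 + b.0) ⊢ =a=> n5, =b=> n2, =c=> n2, =c=> n6
  n2 = (c.c.a.0 + a.(a.0 | (0 + 0))) | 0 ⊢ =a=> n7, =c=> n8
  n3 = a.0 | (0 + 0) | (a.(c.0 + b.0) + (0 | 0 + (0 + 0 + 0) + (b.0 + a.0))) ⊢ =a=> n5, =a=> n7, =a=> n9, =b=> n7
  n4 = c.a.0 | (a.(c.0 + b.0) + (0 | 0 + (0 + 0 + 0) + (b.0 + a.0))) ⊢ =a=> n6, =a=> n8, =b=> n8, =c=> n10
  n5 = a.0 | (0 + 0) | (c.0 + b.0) ⊢ =a=> n11, =b=> n7, =c=> n7
  n6 = c.a.0 | (c.0 + b.0) ⊢ =b=> n8, =c=> n12, =c=> n8
  n7 = a.0 | (0 + 0) | 0 ⊢ =a=> n13
  n8 = c.a.0 | 0 ⊢ =c=> n14
  n9 = 0 | (0 + 0) | (a.(c.0 + b.0) + (0 | 0 + (0 + 0 + 0) + (b.0 + a.0))) ⊢ =a=> n11, =a=> n13, =b=> n13
  n10 = a.0 | (a.(c.0 + b.0) + (0 | 0 + (0 + 0 + 0) + (b.0 + a.0))) ⊢ =a=> n12, =a=> n14, =a=> n15, =b=> n14
  n11 = 0 | (0 + 0) | (c.0 + b.0) ⊢ =b=> n13, =c=> n13
  n12 = a.0 | (c.0 + b.0) ⊢ =a=> n16, =b=> n14, =c=> n14
  n13 = 0 | (0 + 0) | 0 ⊢ deadlocked
  n14 = a.0 | 0 ⊢ =a=> n17
  n15 = 0 | (a.(c.0 + b.0) + (0 | 0 + (0 + 0 + 0) + (b.0 + a.0))) ⊢ =a=> n16, =a=> n17, =b=> n17
  n16 = 0 | (c.0 + b.0) ⊢ =b=> n17, =c=> n17
  n17 = 0 | 0 ⊢ deadlocked
Partition-refinement fixed point:
  B0 = {m0, n0}
  B1 = {m4, n4}
  B2 = {m10, m3, n10, n3}
  B3 = {m14, m7, n14, n7}
  B4 = {m13, m17, n13, n17}
  B5 = {m15, m9, n15, n9}
  B6 = {m11, m16, n11, n16}
  B7 = {m12, m5, n12, n5}
  B8 = {m8, n8}
  B9 = {m6, n6}
  B10 = {m2, n2}
  B11 = {m1, n1}
m0 ∈ B0, n0 ∈ B0 → same block
Bisimilar ⇒ trace-equivalent.

YES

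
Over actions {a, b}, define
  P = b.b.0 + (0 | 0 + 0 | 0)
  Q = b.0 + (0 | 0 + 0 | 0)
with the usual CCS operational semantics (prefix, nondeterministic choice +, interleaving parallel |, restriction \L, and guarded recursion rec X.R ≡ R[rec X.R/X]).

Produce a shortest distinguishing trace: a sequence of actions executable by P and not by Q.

bb

P's transition system — 3 states:
  m0 = b.b.0 + (0 | 0 + 0 | 0) | ··b··> m1
  m1 = b.0 | ··b··> m2
  m2 = 0 | ∅
Q's transition system — 2 states:
  n0 = b.0 + (0 | 0 + 0 | 0) | ··b··> n1
  n1 = 0 | ∅
Run σ = ⟨bb⟩ on P: start {m0}
  step 1 (b): {m1}
  step 2 (b): {m2}
  P completes σ.
Run σ = ⟨bb⟩ on Q: start {n0}
  step 1 (b): {n1}
  step 2 (b): ∅  — Q cannot continue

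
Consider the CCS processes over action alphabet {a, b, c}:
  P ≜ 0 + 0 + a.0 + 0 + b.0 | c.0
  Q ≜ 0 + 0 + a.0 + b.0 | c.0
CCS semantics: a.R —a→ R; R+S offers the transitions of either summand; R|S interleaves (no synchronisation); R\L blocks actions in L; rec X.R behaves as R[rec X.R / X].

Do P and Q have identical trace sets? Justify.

LTS(P): 5 reachable states
  u0 = 0 + 0 + a.0 + 0 + b.0 | c.0 → -a-> u1, -b-> u2, -c-> u3
  u1 = 0 → ∅
  u2 = 0 | c.0 → -c-> u4
  u3 = b.0 | 0 → -b-> u4
  u4 = 0 | 0 → ∅
LTS(Q): 5 reachable states
  v0 = 0 + 0 + a.0 + b.0 | c.0 → -a-> v1, -b-> v2, -c-> v3
  v1 = 0 → ∅
  v2 = 0 | c.0 → -c-> v4
  v3 = b.0 | 0 → -b-> v4
  v4 = 0 | 0 → ∅
Coarsest stable partition (strong bisimilarity classes):
  B0 = {u0, v0}
  B1 = {u1, u4, v1, v4}
  B2 = {u2, v2}
  B3 = {u3, v3}
u0 ∈ B0, v0 ∈ B0 → same block
Bisimilar ⇒ trace-equivalent.

traces(P) = traces(Q)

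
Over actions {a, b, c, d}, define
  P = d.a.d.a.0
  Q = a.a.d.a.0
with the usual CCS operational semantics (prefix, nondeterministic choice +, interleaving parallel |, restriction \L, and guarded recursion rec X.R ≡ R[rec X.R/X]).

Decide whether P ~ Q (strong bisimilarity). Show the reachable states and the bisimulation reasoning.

Reachable graph of P (5 states):
  s0 = d.a.d.a.0 ⊢ ··d··> s1
  s1 = a.d.a.0 ⊢ ··a··> s2
  s2 = d.a.0 ⊢ ··d··> s3
  s3 = a.0 ⊢ ··a··> s4
  s4 = 0 ⊢ deadlocked
Reachable graph of Q (5 states):
  t0 = a.a.d.a.0 ⊢ ··a··> t1
  t1 = a.d.a.0 ⊢ ··a··> t2
  t2 = d.a.0 ⊢ ··d··> t3
  t3 = a.0 ⊢ ··a··> t4
  t4 = 0 ⊢ deadlocked
Coarsest stable partition (strong bisimilarity classes):
  B0 = {s0}
  B1 = {s1, t1}
  B2 = {s2, t2}
  B3 = {s3, t3}
  B4 = {s4, t4}
  B5 = {t0}
s0 ∈ B0, t0 ∈ B5 → different blocks

not bisimilar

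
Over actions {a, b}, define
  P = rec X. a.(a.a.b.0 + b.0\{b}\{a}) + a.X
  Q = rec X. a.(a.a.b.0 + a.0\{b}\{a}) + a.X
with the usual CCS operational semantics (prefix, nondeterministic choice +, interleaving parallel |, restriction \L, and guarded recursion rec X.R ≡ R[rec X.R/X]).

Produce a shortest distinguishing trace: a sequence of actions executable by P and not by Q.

ab

LTS(P): 6 reachable states
  p0 = rec X. a.(a.a.b.0 + b.0\{b}\{a}) + a.X | —a→ p0, —a→ p1
  p1 = a.a.b.0 + b.0\{b}\{a} | —a→ p2, —b→ p3
  p2 = a.b.0 | —a→ p4
  p3 = 0\{b}\{a} | ·
  p4 = b.0 | —b→ p5
  p5 = 0 | ·
LTS(Q): 6 reachable states
  q0 = rec X. a.(a.a.b.0 + a.0\{b}\{a}) + a.X | —a→ q0, —a→ q1
  q1 = a.a.b.0 + a.0\{b}\{a} | —a→ q2, —a→ q3
  q2 = 0\{b}\{a} | ·
  q3 = a.b.0 | —a→ q4
  q4 = b.0 | —b→ q5
  q5 = 0 | ·
Run σ = ⟨ab⟩ on P: start {p0}
  after a @ step 1: {p0, p1}
  after b @ step 2: {p3}
  — P admits the full trace.
Run σ = ⟨ab⟩ on Q: start {q0}
  after a @ step 1: {q0, q1}
  after b @ step 2: no successor for Q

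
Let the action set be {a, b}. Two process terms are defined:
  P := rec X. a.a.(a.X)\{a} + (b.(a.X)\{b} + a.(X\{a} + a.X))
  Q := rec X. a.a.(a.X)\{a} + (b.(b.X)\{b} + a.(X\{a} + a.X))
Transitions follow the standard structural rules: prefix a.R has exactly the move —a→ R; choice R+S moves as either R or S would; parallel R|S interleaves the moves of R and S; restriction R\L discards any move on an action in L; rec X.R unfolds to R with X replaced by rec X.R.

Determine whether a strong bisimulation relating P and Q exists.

LTS(P): 10 reachable states
  p0 = rec X. a.a.(a.X)\{a} + (b.(a.X)\{b} + a.(X\{a} + a.X)) has moves --a--▸ p1, --a--▸ p2, --b--▸ p3
  p1 = (rec X. a.a.(a.X)\{a} + (b.(a.X)\{b} + a.(X\{a} + a.X)))\{a} + a.(rec X. a.a.(a.X)\{a} + (b.(a.X)\{b} + a.(X\{a} + a.X))) has moves --a--▸ p0, --b--▸ p4
  p2 = a.(a.(rec X. a.a.(a.X)\{a} + (b.(a.X)\{b} + a.(X\{a} + a.X))))\{a} has moves --a--▸ p5
  p3 = (a.(rec X. a.a.(a.X)\{a} + (b.(a.X)\{b} + a.(X\{a} + a.X))))\{b} has moves --a--▸ p6
  p4 = (a.(rec X. a.a.(a.X)\{a} + (b.(a.X)\{b} + a.(X\{a} + a.X))))\{b}\{a} has moves (no moves)
  p5 = (a.(rec X. a.a.(a.X)\{a} + (b.(a.X)\{b} + a.(X\{a} + a.X))))\{a} has moves (no moves)
  p6 = (rec X. a.a.(a.X)\{a} + (b.(a.X)\{b} + a.(X\{a} + a.X)))\{b} has moves --a--▸ p7, --a--▸ p8
  p7 = ((rec X. a.a.(a.X)\{a} + (b.(a.X)\{b} + a.(X\{a} + a.X)))\{a} + a.(rec X. a.a.(a.X)\{a} + (b.(a.X)\{b} + a.(X\{a} + a.X))))\{b} has moves --a--▸ p6
  p8 = (a.(a.(rec X. a.a.(a.X)\{a} + (b.(a.X)\{b} + a.(X\{a} + a.X))))\{a})\{b} has moves --a--▸ p9
  p9 = (a.(rec X. a.a.(a.X)\{a} + (b.(a.X)\{b} + a.(X\{a} + a.X))))\{a}\{b} has moves (no moves)
LTS(Q): 6 reachable states
  q0 = rec X. a.a.(a.X)\{a} + (b.(b.X)\{b} + a.(X\{a} + a.X)) has moves --a--▸ q1, --a--▸ q2, --b--▸ q3
  q1 = (rec X. a.a.(a.X)\{a} + (b.(b.X)\{b} + a.(X\{a} + a.X)))\{a} + a.(rec X. a.a.(a.X)\{a} + (b.(b.X)\{b} + a.(X\{a} + a.X))) has moves --a--▸ q0, --b--▸ q4
  q2 = a.(a.(rec X. a.a.(a.X)\{a} + (b.(b.X)\{b} + a.(X\{a} + a.X))))\{a} has moves --a--▸ q5
  q3 = (b.(rec X. a.a.(a.X)\{a} + (b.(b.X)\{b} + a.(X\{a} + a.X))))\{b} has moves (no moves)
  q4 = (b.(rec X. a.a.(a.X)\{a} + (b.(b.X)\{b} + a.(X\{a} + a.X))))\{b}\{a} has moves (no moves)
  q5 = (a.(rec X. a.a.(a.X)\{a} + (b.(b.X)\{b} + a.(X\{a} + a.X))))\{a} has moves (no moves)
Coarsest stable partition (strong bisimilarity classes):
  B0 = {p0}
  B1 = {p2, p8, q2}
  B2 = {p4, p5, p9, q3, q4, q5}
  B3 = {p1}
  B4 = {p3, p7}
  B5 = {p6}
  B6 = {q0}
  B7 = {q1}
p0 ∈ B0, q0 ∈ B6 → different blocks

P ≁ Q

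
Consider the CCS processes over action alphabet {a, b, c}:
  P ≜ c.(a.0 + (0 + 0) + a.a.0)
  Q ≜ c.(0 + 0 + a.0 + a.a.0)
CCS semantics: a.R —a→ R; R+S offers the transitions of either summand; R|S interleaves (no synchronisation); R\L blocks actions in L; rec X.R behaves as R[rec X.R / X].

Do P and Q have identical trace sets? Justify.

LTS(P): 4 reachable states
  p0 = c.(a.0 + (0 + 0) + a.a.0) has moves ··c··> p1
  p1 = a.0 + (0 + 0) + a.a.0 has moves ··a··> p2, ··a··> p3
  p2 = 0 has moves stopped
  p3 = a.0 has moves ··a··> p2
LTS(Q): 4 reachable states
  q0 = c.(0 + 0 + a.0 + a.a.0) has moves ··c··> q1
  q1 = 0 + 0 + a.0 + a.a.0 has moves ··a··> q2, ··a··> q3
  q2 = 0 has moves stopped
  q3 = a.0 has moves ··a··> q2
Partition-refinement fixed point:
  B0 = {p0, q0}
  B1 = {p1, q1}
  B2 = {p2, q2}
  B3 = {p3, q3}
p0 ∈ B0, q0 ∈ B0 → same block
Bisimilar ⇒ trace-equivalent.

trace-equivalent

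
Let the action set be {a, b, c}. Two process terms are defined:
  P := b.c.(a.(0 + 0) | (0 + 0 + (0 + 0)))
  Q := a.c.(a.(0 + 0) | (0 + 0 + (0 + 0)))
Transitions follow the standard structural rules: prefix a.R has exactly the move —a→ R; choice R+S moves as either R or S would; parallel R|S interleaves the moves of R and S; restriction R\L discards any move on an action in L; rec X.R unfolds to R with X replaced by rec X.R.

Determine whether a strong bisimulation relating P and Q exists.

LTS(P): 4 reachable states
  s0 = b.c.(a.(0 + 0) | (0 + 0 + (0 + 0))) → --b--▸ s1
  s1 = c.(a.(0 + 0) | (0 + 0 + (0 + 0))) → --c--▸ s2
  s2 = a.(0 + 0) | (0 + 0 + (0 + 0)) → --a--▸ s3
  s3 = (0 + 0) | (0 + 0 + (0 + 0)) → (no moves)
LTS(Q): 4 reachable states
  t0 = a.c.(a.(0 + 0) | (0 + 0 + (0 + 0))) → --a--▸ t1
  t1 = c.(a.(0 + 0) | (0 + 0 + (0 + 0))) → --c--▸ t2
  t2 = a.(0 + 0) | (0 + 0 + (0 + 0)) → --a--▸ t3
  t3 = (0 + 0) | (0 + 0 + (0 + 0)) → (no moves)
Partition-refinement fixed point:
  B0 = {s0}
  B1 = {s1, t1}
  B2 = {s2, t2}
  B3 = {s3, t3}
  B4 = {t0}
s0 ∈ B0, t0 ∈ B4 → different blocks

not bisimilar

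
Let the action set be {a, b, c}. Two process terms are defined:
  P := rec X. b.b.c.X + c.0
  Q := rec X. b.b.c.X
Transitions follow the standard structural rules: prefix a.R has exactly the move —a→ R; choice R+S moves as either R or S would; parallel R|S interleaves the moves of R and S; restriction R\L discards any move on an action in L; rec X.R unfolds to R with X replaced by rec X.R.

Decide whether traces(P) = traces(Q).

NO — witness ⟨c⟩

Reachable graph of P (4 states):
  u0 = rec X. b.b.c.X + c.0 has moves --b--▸ u1, --c--▸ u2
  u1 = b.c.(rec X. b.b.c.X + c.0) has moves --b--▸ u3
  u2 = 0 has moves stopped
  u3 = c.(rec X. b.b.c.X + c.0) has moves --c--▸ u0
Reachable graph of Q (3 states):
  v0 = rec X. b.b.c.X has moves --b--▸ v1
  v1 = b.c.(rec X. b.b.c.X) has moves --b--▸ v2
  v2 = c.(rec X. b.b.c.X) has moves --c--▸ v0
Trace ⟨c⟩ through P, begin at {u0}:
  [1] c ⇒ {u2}
  P completes σ.
Trace ⟨c⟩ through Q, begin at {v0}:
  [1] c ⇒ no successor for Q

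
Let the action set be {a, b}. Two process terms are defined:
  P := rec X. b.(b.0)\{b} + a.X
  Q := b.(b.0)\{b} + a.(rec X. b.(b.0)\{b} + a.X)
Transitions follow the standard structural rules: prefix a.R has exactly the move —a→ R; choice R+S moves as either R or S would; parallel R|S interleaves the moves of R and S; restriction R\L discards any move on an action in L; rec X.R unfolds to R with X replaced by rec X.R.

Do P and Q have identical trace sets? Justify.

trace-equivalent

LTS(P): 2 reachable states
  m0 = rec X. b.(b.0)\{b} + a.X :: ··a··> m0, ··b··> m1
  m1 = (b.0)\{b} :: deadlocked
LTS(Q): 3 reachable states
  n0 = b.(b.0)\{b} + a.(rec X. b.(b.0)\{b} + a.X) :: ··a··> n1, ··b··> n2
  n1 = rec X. b.(b.0)\{b} + a.X :: ··a··> n1, ··b··> n2
  n2 = (b.0)\{b} :: deadlocked
Coarsest stable partition (strong bisimilarity classes):
  B0 = {m0, n0, n1}
  B1 = {m1, n2}
m0 ∈ B0, n0 ∈ B0 → same block
Bisimilar ⇒ trace-equivalent.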